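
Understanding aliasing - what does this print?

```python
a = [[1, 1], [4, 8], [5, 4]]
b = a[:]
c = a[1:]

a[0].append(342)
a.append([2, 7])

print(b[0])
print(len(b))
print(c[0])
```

Key concept: slice with nested mutation.
Step by step:
`a = [[1, 1], [4, 8], [5, 4]]` → a = [[1, 1], [4, 8], [5, 4]]
`b = a[:]` → b = [[1, 1], [4, 8], [5, 4]]
`c = a[1:]` → c = [[4, 8], [5, 4]]
`a[0].append(342)` → a = [[1, 1, 342], [4, 8], [5, 4]]; b = [[1, 1, 342], [4, 8], [5, 4]]
`a.append([2, 7])` → a = [[1, 1, 342], [4, 8], [5, 4], [2, 7]]
`print(b[0])` → prints [1, 1, 342]
`print(len(b))` → prints 3
`print(c[0])` → prints [4, 8]

Answer:
[1, 1, 342]
3
[4, 8]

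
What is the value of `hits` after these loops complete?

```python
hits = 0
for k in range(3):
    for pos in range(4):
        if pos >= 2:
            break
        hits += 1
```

Inner breaks at 2, outer runs 3 times
`hits` takes the values: 0 → 1 → 2 → 3 → 4 → 5 → 6

Answer: 6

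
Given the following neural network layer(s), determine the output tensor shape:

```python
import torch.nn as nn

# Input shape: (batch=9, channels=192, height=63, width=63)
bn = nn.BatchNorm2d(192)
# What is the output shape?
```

Input: (9, 192, 63, 63) -> Output: (9, 192, 63, 63)

Answer: (9, 192, 63, 63)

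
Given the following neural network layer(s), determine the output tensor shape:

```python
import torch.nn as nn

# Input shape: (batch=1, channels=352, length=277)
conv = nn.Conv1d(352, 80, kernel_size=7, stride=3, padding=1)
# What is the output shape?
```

Input: (1, 352, 277) -> Output: (1, 80, 91)

Answer: (1, 80, 91)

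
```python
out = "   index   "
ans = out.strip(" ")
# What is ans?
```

Trace:
`out = "   index   "` → out = '   index   '
`ans = out.strip(" ")` → ans = 'index'
So ans = 'index'

Answer: 'index'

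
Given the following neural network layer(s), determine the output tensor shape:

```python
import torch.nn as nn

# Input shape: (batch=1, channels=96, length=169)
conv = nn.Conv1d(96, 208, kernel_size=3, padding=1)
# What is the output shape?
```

Input: (1, 96, 169) -> Output: (1, 208, 169)

Answer: (1, 208, 169)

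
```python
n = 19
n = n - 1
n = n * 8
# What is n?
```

Trace:
`n = 19` → n = 19
`n = n - 1` → n = 18
`n = n * 8` → n = 144
So n = 144

Answer: 144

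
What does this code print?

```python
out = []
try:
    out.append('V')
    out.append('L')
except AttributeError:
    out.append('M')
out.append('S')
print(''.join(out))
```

Execution trace: 'V' (try body) → 'L' (try body, no exception) → 'S' (after the try/except). Output: VLS

Answer: VLS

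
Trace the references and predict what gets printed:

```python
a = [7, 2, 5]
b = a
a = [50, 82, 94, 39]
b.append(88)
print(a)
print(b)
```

Key concept: rebinding vs mutation: a is rebound to a new list, b still points at the original.
Step by step:
`a = [7, 2, 5]` → a = [7, 2, 5]
`b = a` → b = [7, 2, 5] (same object as a)
`a = [50, 82, 94, 39]` → a = [50, 82, 94, 39]
`b.append(88)` → b = [7, 2, 5, 88]
`print(a)` → prints [50, 82, 94, 39]
`print(b)` → prints [7, 2, 5, 88]

Answer:
[50, 82, 94, 39]
[7, 2, 5, 88]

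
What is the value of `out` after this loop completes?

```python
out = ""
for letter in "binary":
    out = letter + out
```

Reverse 'binary'
`out` takes the values: "" → "b" → "ib" → "nib" → "anib" → "ranib" → "yranib"

Answer: "yranib"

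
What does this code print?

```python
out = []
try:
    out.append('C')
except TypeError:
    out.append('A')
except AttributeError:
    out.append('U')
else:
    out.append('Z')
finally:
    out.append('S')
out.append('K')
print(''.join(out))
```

Execution trace: 'C' (try body, no exception) → 'Z' (else) → 'S' (finally) → 'K' (after the try/except). Output: CZSK

Answer: CZSK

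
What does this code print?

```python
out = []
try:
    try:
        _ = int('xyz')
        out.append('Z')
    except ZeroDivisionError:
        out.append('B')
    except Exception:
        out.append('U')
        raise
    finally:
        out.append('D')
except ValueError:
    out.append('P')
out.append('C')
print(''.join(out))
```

Execution trace: 'U' (inner except Exception) → 'D' (inner finally) → 'P' (outer except ValueError) → 'C' (after the try/except). Output: UDPC

Answer: UDPC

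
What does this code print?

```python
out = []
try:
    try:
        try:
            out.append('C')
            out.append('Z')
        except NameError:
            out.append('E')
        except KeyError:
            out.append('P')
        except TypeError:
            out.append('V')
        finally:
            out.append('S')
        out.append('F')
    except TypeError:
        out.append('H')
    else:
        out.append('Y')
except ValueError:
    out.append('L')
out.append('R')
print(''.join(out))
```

Execution trace: 'C' (inner try body) → 'Z' (inner try body, no exception) → 'S' (inner finally) → 'F' (try body, no exception) → 'Y' (else) → 'R' (after the try/except). Output: CZSFYR

Answer: CZSFYR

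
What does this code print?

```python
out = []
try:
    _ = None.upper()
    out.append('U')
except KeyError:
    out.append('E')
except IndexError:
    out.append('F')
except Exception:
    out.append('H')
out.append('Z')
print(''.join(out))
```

Execution trace: 'H' (except Exception) → 'Z' (after the try/except). Output: HZ

Answer: HZ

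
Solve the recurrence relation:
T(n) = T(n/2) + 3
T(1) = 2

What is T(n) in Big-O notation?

Each step divides n by 2 and adds 3. After log_2(n) steps we reach T(1)=2. So T(n) = 3·log_2(n) + 2 = O(log n).

Answer: O(log n)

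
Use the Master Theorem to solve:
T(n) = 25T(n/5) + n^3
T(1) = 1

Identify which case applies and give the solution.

a=25, b=5, f(n)=n^3. log_5(25) = 2. Since c=3 > 2 and the regularity condition holds (25(n/5)^3 = (25/5^3)n^3 with 25/5^3 < 1), Case 3 applies: T(n) = Θ(f(n)) = O(n^3).

Answer: O(n^3) - Case 3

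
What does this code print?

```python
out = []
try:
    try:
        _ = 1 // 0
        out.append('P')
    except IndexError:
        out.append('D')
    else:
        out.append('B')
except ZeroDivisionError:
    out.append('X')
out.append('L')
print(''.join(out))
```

Execution trace: 'X' (outer except ZeroDivisionError) → 'L' (after the try/except). Output: XL

Answer: XL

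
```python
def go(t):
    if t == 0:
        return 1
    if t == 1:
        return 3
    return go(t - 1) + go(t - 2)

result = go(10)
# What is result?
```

Build up from base cases: go(0)=1, go(1)=3, go(2)=4, go(3)=7, go(4)=11, go(5)=18, go(6)=29, ..., go(10)=199

Answer: 199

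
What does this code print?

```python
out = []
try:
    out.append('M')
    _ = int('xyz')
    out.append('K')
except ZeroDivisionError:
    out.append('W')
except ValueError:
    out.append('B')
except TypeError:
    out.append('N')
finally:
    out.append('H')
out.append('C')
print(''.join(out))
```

Execution trace: 'M' (try body) → 'B' (except ValueError) → 'H' (finally) → 'C' (after the try/except). Output: MBHC

Answer: MBHC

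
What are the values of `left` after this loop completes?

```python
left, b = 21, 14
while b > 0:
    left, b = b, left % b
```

GCD of 21 and 14
`left` takes the values: 21 → 14 → 7

Answer: 7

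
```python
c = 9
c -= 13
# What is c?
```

Trace:
`c = 9` → c = 9
`c -= 13` → c = -4
So c = -4

Answer: -4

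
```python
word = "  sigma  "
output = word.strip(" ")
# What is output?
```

Trace:
`word = "  sigma  "` → word = '  sigma  '
`output = word.strip(" ")` → output = 'sigma'
So output = 'sigma'

Answer: 'sigma'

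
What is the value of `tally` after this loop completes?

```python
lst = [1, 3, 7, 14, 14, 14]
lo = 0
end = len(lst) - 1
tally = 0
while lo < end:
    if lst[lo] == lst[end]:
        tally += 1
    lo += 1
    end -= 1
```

Count matching pairs from ends
`tally` takes the values: 0

Answer: 0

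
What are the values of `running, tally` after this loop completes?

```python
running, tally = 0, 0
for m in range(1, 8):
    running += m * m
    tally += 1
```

Sum of squares and count
`running, tally` takes the values: (0, 0) → (1, 0) → (1, 1) → (5, 1) → (5, 2) → (14, 2) → (14, 3) → (30, 3) → (30, 4) → (55, 4) → (55, 5) → (91, 5) → (91, 6) → (140, 6) → (140, 7)

Answer: 140, 7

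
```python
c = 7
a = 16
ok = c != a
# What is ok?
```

Trace:
`c = 7` → c = 7
`a = 16` → a = 16
`ok = c != a` → ok = True
So ok = True

Answer: True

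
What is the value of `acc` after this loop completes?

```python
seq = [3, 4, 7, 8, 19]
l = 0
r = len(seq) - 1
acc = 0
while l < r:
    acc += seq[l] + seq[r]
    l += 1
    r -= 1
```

Sum of pairs from ends
`acc` takes the values: 0 → 22 → 34

Answer: 34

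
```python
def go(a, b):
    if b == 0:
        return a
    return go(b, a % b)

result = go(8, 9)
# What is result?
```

go(8, 9) -> go(9, 8) -> go(8, 1) -> go(1, 0) -> 1

Answer: 1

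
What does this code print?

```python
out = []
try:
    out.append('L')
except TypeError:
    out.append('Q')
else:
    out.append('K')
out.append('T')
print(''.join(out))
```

Execution trace: 'L' (try body, no exception) → 'K' (else) → 'T' (after the try/except). Output: LKT

Answer: LKT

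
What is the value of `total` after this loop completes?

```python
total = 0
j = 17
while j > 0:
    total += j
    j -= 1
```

Sum 17 down to 1
`total` takes the values: 0 → 17 → 33 → 48 → 62 → 75 → 87 → 98 → 108 → 117 → 125 → 132 → 138 → 143 → 147 → 150 → 152 → 153

Answer: 153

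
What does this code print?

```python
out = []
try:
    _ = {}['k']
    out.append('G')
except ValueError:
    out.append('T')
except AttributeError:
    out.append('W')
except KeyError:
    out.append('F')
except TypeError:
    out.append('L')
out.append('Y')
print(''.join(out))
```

Execution trace: 'F' (except KeyError) → 'Y' (after the try/except). Output: FY

Answer: FY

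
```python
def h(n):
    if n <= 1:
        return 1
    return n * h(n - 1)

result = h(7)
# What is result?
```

h(7) = 7 * 6 * 5 * 4 * 3 * 2 * 1 = 5040

Answer: 5040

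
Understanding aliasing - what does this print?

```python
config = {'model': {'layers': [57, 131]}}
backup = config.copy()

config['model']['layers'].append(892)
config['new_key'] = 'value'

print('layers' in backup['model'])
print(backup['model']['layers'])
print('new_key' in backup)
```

Key concept: shallow copy gotcha with nested dict.
Step by step:
`config = {'model': {'layers': [57, 131]}}` → config = {'model': {'layers': [57, 131]}}
`backup = config.copy()` → backup = {'model': {'layers': [57, 131]}}
`config['model']['layers'].append(892)` → config = {'model': {'layers': [57, 131, 892]}}; backup = {'model': {'layers': [57, 131, 892]}}
`config['new_key'] = 'value'` → config = {'model': {'layers': [57, 131, 892]}, 'new_key': 'value'}
`print('layers' in backup['model'])` → prints True
`print(backup['model']['layers'])` → prints [57, 131, 892]
`print('new_key' in backup)` → prints False

Answer:
True
[57, 131, 892]
False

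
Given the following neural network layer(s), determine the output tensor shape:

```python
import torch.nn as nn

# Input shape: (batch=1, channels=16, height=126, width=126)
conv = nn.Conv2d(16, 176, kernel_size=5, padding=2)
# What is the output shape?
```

Input: (1, 16, 126, 126) -> Output: (1, 176, 126, 126)

Answer: (1, 176, 126, 126)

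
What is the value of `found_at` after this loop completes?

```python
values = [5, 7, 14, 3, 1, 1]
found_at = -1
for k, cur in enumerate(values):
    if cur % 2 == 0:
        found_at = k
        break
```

First even number index in [5, 7, 14, 3, 1, 1]
`found_at` takes the values: -1 → 2

Answer: 2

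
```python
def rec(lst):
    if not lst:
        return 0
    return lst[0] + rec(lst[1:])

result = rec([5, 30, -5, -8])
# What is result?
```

5 + 30 + (-5) + (-8) + 0 = 22

Answer: 22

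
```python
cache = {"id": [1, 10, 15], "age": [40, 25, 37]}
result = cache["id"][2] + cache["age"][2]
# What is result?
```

Trace:
`cache = {"id": [1, 10, 15], "age": [40, 25, 37]}` → cache = {'id': [1, 10, 15], 'age': [40, 25, 37]}
`result = cache["id"][2] + cache["age"][2]` → result = 52
So result = 52

Answer: 52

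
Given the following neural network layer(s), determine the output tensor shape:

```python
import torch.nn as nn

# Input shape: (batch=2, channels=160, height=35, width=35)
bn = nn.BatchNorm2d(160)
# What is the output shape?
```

Input: (2, 160, 35, 35) -> Output: (2, 160, 35, 35)

Answer: (2, 160, 35, 35)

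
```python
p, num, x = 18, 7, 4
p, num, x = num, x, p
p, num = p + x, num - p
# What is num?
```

Trace:
`p, num, x = 18, 7, 4` → p = 18; num = 7; x = 4
`p, num, x = num, x, p` → p = 7; num = 4; x = 18
`p, num = p + x, num - p` → p = 25; num = -3
So num = -3

Answer: -3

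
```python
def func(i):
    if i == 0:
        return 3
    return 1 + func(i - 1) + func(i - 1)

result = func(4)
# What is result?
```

func(i) = 1 + 2·func(i-1), func(0)=3. Closed form: (3+1)·2^4 - 1 = 63.

Answer: 63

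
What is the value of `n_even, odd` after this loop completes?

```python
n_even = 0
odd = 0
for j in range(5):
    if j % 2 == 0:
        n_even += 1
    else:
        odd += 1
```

Count evens and odds in range(5)
`n_even, odd` takes the values: (0, 0) → (1, 0) → (1, 1) → (2, 1) → (2, 2) → (3, 2)

Answer: 3, 2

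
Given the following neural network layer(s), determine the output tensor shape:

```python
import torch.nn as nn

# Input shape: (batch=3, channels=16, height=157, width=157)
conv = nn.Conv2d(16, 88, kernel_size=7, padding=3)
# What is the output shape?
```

Input: (3, 16, 157, 157) -> Output: (3, 88, 157, 157)

Answer: (3, 88, 157, 157)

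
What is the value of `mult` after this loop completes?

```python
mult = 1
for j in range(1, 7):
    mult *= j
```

6! = 720
`mult` takes the values: 1 → 2 → 6 → 24 → 120 → 720

Answer: 720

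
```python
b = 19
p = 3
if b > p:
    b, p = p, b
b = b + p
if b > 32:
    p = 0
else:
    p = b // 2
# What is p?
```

Trace:
`b = 19` → b = 19
`p = 3` → p = 3
`if b > p: ...` → b > p is True → b = 3; p = 19
`b = b + p` → b = 22
`if b > 32: ...` → b > 32 is False, take else branch → p = 11
So p = 11

Answer: 11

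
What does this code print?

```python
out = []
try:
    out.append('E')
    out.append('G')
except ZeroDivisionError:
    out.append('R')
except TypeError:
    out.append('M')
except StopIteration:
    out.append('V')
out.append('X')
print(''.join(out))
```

Execution trace: 'E' (try body) → 'G' (try body, no exception) → 'X' (after the try/except). Output: EGX

Answer: EGX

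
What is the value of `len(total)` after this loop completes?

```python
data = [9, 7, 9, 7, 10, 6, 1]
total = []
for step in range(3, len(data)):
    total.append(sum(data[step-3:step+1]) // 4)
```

Number of 4-element averages
`total` takes the values: [] → [8] → [8, 8] → [8, 8, 8] → [8, 8, 8, 6]
So `len(total)` = 4

Answer: 4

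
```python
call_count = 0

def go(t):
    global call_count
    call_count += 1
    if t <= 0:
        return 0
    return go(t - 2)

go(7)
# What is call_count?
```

Linear recursion stepping by 2: 5 calls from t=7 down to ≤0.

Answer: 5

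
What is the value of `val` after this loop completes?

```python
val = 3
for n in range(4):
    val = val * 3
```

Multiply by 3, 4 times: 3 * 3^4 = 243
`val` takes the values: 3 → 9 → 27 → 81 → 243

Answer: 243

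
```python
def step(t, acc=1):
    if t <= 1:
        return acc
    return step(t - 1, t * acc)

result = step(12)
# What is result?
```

Accumulator trace (n, acc): (12, 1) -> (11, 12) -> (10, 132) -> (9, 1320) -> (8, 11880) -> (7, 95040) -> (6, 665280) -> (5, 3991680) -> (4, 19958400) -> (3, 79833600) -> (2, 239500800) -> (1, 479001600) -> return 479001600

Answer: 479001600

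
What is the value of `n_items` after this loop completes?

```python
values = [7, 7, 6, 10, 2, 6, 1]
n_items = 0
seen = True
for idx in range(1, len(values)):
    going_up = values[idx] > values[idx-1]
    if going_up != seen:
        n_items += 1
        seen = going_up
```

Count direction changes in [7, 7, 6, 10, 2, 6, 1]
`n_items` takes the values: 0 → 1 → 2 → 3 → 4 → 5

Answer: 5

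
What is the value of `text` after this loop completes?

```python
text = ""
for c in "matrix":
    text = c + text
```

Reverse 'matrix'
`text` takes the values: "" → "m" → "am" → "tam" → "rtam" → "irtam" → "xirtam"

Answer: "xirtam"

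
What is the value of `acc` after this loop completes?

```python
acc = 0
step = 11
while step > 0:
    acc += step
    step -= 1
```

Sum 11 down to 1
`acc` takes the values: 0 → 11 → 21 → 30 → 38 → 45 → 51 → 56 → 60 → 63 → 65 → 66

Answer: 66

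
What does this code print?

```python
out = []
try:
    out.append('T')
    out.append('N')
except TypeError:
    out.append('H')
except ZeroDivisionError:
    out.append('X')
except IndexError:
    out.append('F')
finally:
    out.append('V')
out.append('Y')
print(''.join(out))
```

Execution trace: 'T' (try body) → 'N' (try body, no exception) → 'V' (finally) → 'Y' (after the try/except). Output: TNVY

Answer: TNVY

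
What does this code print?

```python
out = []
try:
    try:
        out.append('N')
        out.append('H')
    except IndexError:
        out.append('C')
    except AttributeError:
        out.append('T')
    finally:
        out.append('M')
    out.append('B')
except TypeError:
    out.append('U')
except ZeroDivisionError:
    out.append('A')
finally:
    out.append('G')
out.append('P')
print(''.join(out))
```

Execution trace: 'N' (inner try body) → 'H' (inner try body, no exception) → 'M' (inner finally) → 'B' (try body, no exception) → 'G' (finally) → 'P' (after the try/except). Output: NHMBGP

Answer: NHMBGP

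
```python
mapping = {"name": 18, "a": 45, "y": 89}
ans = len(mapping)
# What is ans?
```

Trace:
`mapping = {"name": 18, "a": 45, "y": 89}` → mapping = {'name': 18, 'a': 45, 'y': 89}
`ans = len(mapping)` → ans = 3
So ans = 3

Answer: 3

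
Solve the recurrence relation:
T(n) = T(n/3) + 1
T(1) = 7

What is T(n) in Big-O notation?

Each step divides n by 3 and adds 1. After log_3(n) steps we reach T(1)=7. So T(n) = 1·log_3(n) + 7 = O(log n).

Answer: O(log n)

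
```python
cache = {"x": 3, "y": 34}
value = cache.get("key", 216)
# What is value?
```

Trace:
`cache = {"x": 3, "y": 34}` → cache = {'x': 3, 'y': 34}
`value = cache.get("key", 216)` → value = 216
So value = 216

Answer: 216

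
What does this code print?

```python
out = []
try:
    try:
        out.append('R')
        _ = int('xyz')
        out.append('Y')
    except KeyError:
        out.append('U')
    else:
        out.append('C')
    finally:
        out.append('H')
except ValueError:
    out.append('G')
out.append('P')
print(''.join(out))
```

Execution trace: 'R' (try body) → 'H' (finally) → 'G' (outer except ValueError) → 'P' (after the try/except). Output: RHGP

Answer: RHGP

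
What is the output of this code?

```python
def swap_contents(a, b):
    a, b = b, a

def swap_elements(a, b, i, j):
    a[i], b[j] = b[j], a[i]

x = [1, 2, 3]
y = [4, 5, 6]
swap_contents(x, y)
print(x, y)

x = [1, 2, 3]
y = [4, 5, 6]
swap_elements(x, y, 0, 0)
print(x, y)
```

Key concept: parameter rebinding vs mutation.
Step by step:
`x = [1, 2, 3]` → x = [1, 2, 3]
`y = [4, 5, 6]` → y = [4, 5, 6]
`swap_contents(x, y)` → no visible change to tracked variables
`print(x, y)` → prints [1, 2, 3] [4, 5, 6]
`x = [1, 2, 3]` → x = [1, 2, 3]
`y = [4, 5, 6]` → y = [4, 5, 6]
`swap_elements(x, y, 0, 0)` → x = [4, 2, 3]; y = [1, 5, 6]
`print(x, y)` → prints [4, 2, 3] [1, 5, 6]

Answer:
[1, 2, 3] [4, 5, 6]
[4, 2, 3] [1, 5, 6]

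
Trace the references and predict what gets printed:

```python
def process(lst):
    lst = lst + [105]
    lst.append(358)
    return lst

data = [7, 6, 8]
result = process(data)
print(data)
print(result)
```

Key concept: rebinding parameter vs mutation.
Step by step:
`data = [7, 6, 8]` → data = [7, 6, 8]
`result = process(data)` → result = [7, 6, 8, 105, 358]
`print(data)` → prints [7, 6, 8]
`print(result)` → prints [7, 6, 8, 105, 358]

Answer:
[7, 6, 8]
[7, 6, 8, 105, 358]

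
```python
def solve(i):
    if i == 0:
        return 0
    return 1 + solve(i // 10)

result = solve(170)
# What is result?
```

Count of digits of 170: 3

Answer: 3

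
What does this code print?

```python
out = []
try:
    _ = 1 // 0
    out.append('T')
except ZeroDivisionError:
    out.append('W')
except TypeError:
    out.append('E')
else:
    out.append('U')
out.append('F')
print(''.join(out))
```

Execution trace: 'W' (except ZeroDivisionError) → 'F' (after the try/except). Output: WF

Answer: WF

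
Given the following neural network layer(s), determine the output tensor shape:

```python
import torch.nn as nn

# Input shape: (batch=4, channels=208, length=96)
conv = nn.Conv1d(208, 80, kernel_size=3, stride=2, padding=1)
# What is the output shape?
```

Input: (4, 208, 96) -> Output: (4, 80, 48)

Answer: (4, 80, 48)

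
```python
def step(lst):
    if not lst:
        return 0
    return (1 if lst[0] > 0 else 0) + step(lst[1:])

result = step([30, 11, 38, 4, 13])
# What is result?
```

Count of positive elements in [30, 11, 38, 4, 13] = 5

Answer: 5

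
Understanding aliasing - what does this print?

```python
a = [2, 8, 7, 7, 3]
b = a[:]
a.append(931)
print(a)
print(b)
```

Key concept: slice [:] creates copy.
Step by step:
`a = [2, 8, 7, 7, 3]` → a = [2, 8, 7, 7, 3]
`b = a[:]` → b = [2, 8, 7, 7, 3]
`a.append(931)` → a = [2, 8, 7, 7, 3, 931]
`print(a)` → prints [2, 8, 7, 7, 3, 931]
`print(b)` → prints [2, 8, 7, 7, 3]

Answer:
[2, 8, 7, 7, 3, 931]
[2, 8, 7, 7, 3]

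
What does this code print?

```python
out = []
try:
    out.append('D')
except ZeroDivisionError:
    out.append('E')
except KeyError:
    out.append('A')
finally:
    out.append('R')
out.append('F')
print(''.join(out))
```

Execution trace: 'D' (try body, no exception) → 'R' (finally) → 'F' (after the try/except). Output: DRF

Answer: DRF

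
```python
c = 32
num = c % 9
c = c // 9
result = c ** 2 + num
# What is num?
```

Trace:
`c = 32` → c = 32
`num = c % 9` → num = 5
`c = c // 9` → c = 3
`result = c ** 2 + num` → result = 14
So num = 5

Answer: 5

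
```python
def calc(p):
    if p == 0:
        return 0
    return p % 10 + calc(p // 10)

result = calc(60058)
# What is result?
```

Sum of digits of 60058: 8 + 5 + 0 + 0 + 6 = 19

Answer: 19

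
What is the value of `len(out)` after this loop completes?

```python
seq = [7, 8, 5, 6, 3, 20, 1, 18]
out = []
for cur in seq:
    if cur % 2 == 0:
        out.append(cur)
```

Count even numbers in [7, 8, 5, 6, 3, 20, 1, 18]
`out` takes the values: [] → [8] → [8, 6] → [8, 6, 20] → [8, 6, 20, 18]
So `len(out)` = 4

Answer: 4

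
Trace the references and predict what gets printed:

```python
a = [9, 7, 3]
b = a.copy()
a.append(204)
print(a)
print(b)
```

Key concept: list.copy() creates independent copy.
Step by step:
`a = [9, 7, 3]` → a = [9, 7, 3]
`b = a.copy()` → b = [9, 7, 3]
`a.append(204)` → a = [9, 7, 3, 204]
`print(a)` → prints [9, 7, 3, 204]
`print(b)` → prints [9, 7, 3]

Answer:
[9, 7, 3, 204]
[9, 7, 3]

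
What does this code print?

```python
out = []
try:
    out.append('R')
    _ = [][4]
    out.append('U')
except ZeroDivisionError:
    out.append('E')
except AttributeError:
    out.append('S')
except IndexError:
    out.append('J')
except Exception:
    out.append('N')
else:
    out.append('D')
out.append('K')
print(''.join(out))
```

Execution trace: 'R' (try body) → 'J' (except IndexError) → 'K' (after the try/except). Output: RJK

Answer: RJK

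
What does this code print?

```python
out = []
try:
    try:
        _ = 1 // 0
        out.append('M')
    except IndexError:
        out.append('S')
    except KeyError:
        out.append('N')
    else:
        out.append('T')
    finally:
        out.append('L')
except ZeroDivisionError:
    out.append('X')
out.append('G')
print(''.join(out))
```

Execution trace: 'L' (finally) → 'X' (outer except ZeroDivisionError) → 'G' (after the try/except). Output: LXG

Answer: LXG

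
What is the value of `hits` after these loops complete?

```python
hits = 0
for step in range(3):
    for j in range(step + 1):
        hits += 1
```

Triangle: 1 + 2 + ... + 3
`hits` takes the values: 0 → 1 → 2 → 3 → 4 → 5 → 6

Answer: 6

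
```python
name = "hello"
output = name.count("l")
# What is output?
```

Trace:
`name = "hello"` → name = 'hello'
`output = name.count("l")` → output = 2
So output = 2

Answer: 2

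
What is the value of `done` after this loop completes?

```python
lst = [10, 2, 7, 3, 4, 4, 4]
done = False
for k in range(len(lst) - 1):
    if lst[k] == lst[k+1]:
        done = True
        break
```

Check consecutive duplicates in [10, 2, 7, 3, 4, 4, 4]
`done` takes the values: False → True

Answer: True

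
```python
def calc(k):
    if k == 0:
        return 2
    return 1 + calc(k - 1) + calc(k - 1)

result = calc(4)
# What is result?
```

calc(k) = 1 + 2·calc(k-1), calc(0)=2. Closed form: (2+1)·2^4 - 1 = 47.

Answer: 47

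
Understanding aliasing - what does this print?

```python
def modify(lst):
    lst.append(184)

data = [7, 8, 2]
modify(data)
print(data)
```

Key concept: function modifies passed list.
Step by step:
`data = [7, 8, 2]` → data = [7, 8, 2]
`modify(data)` → data = [7, 8, 2, 184]
`print(data)` → prints [7, 8, 2, 184]

Answer: [7, 8, 2, 184]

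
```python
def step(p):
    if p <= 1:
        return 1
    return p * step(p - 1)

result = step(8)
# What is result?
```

step(8) = 8 * 7 * 6 * 5 * 4 * 3 * 2 * 1 = 40320

Answer: 40320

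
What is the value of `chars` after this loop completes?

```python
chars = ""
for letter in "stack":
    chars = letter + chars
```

Reverse 'stack'
`chars` takes the values: "" → "s" → "ts" → "ats" → "cats" → "kcats"

Answer: "kcats"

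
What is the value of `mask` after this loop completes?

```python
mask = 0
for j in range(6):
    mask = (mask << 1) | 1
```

Build 6 consecutive 1-bits: 0b111111
`mask` takes the values: 0 → 1 → 3 → 7 → 15 → 31 → 63

Answer: 63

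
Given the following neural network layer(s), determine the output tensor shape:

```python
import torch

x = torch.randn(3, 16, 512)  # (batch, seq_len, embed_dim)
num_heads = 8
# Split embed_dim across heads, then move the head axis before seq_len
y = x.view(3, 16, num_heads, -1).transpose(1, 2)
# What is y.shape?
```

Input: (3, 16, 512) -> head_dim = 512 // 8 = 64; after view: (3, 16, 8, 64) -> after transpose(1, 2): (3, 8, 16, 64) -> Output: (3, 8, 16, 64)

Answer: (3, 8, 16, 64)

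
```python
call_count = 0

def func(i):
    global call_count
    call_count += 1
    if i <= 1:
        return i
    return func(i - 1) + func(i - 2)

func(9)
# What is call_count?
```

Calls(i) = 1 + Calls(i-1) + Calls(i-2); Calls(0)=Calls(1)=1. For i=9 this gives 109.

Answer: 109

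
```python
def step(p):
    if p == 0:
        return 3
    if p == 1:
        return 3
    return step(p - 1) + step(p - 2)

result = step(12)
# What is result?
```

Build up from base cases: step(0)=3, step(1)=3, step(2)=6, step(3)=9, step(4)=15, step(5)=24, step(6)=39, ..., step(12)=699

Answer: 699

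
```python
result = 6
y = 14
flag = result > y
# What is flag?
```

Trace:
`result = 6` → result = 6
`y = 14` → y = 14
`flag = result > y` → flag = False
So flag = False

Answer: False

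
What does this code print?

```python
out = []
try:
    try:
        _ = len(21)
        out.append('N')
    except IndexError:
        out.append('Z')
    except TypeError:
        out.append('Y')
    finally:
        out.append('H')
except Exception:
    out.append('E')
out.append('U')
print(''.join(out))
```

Execution trace: 'Y' (inner except TypeError) → 'H' (inner finally) → 'U' (after the try/except). Output: YHU

Answer: YHU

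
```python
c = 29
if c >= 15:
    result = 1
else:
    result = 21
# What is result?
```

Trace:
`c = 29` → c = 29
`if c >= 15: ...` → c >= 15 is True → result = 1
So result = 1

Answer: 1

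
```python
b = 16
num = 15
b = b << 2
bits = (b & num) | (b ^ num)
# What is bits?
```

Trace:
`b = 16` → b = 16
`num = 15` → num = 15
`b = b << 2` → b = 64
`bits = (b & num) | (b ^ num)` → bits = 79
So bits = 79

Answer: 79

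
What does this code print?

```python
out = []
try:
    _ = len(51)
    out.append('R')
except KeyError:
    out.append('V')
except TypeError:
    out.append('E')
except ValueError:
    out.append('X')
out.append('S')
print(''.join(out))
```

Execution trace: 'E' (except TypeError) → 'S' (after the try/except). Output: ES

Answer: ES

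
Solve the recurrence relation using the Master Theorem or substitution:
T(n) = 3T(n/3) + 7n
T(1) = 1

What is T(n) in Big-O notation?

By Master Theorem: a=3, b=3, f(n)=7n. Since log_3(3) = 1 and f(n) = Θ(n^1), Case 2 applies. T(n) = O(n log n).

Answer: O(n log n)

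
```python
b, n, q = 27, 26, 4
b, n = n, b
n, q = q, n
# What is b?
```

Trace:
`b, n, q = 27, 26, 4` → b = 27; n = 26; q = 4
`b, n = n, b` → b = 26; n = 27
`n, q = q, n` → n = 4; q = 27
So b = 26

Answer: 26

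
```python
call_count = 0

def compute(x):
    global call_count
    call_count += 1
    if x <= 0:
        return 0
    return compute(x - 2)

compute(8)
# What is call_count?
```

Linear recursion stepping by 2: 5 calls from x=8 down to ≤0.

Answer: 5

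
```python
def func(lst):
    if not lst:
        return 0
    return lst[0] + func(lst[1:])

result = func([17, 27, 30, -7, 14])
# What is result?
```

17 + 27 + 30 + (-7) + 14 + 0 = 81

Answer: 81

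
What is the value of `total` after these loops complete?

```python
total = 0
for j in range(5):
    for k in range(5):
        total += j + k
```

Sum of all j+k for j,k in 5x5
`total` takes the values: 0 → 1 → 3 → 6 → 10 → 11 → 13 → 16 → 20 → 25 → 27 → 30 → 34 → 39 → 45 → 48 → 52 → 57 → 63 → 70 → 74 → 79 → 85 → 92 → 100

Answer: 100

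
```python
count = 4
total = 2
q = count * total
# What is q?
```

Trace:
`count = 4` → count = 4
`total = 2` → total = 2
`q = count * total` → q = 8
So q = 8

Answer: 8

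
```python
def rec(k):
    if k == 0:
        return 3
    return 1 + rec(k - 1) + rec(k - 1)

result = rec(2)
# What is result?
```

rec(k) = 1 + 2·rec(k-1), rec(0)=3. Closed form: (3+1)·2^2 - 1 = 15.

Answer: 15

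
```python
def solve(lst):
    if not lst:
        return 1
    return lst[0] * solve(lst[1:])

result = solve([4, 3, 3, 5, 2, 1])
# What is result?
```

Product over [4, 3, 3, 5, 2, 1] = 4 * 3 * 3 * 5 * 2 * 1 = 360

Answer: 360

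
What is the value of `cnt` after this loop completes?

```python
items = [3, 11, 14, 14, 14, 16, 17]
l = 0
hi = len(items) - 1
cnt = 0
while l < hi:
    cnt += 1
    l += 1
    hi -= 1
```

Iterations until pointers meet (list length 7)
`cnt` takes the values: 0 → 1 → 2 → 3

Answer: 3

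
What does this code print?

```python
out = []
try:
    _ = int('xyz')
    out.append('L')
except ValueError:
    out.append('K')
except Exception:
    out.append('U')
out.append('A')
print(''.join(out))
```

Execution trace: 'K' (except ValueError) → 'A' (after the try/except). Output: KA

Answer: KA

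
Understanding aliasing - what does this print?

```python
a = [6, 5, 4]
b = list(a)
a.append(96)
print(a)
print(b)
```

Key concept: list() constructor creates copy.
Step by step:
`a = [6, 5, 4]` → a = [6, 5, 4]
`b = list(a)` → b = [6, 5, 4]
`a.append(96)` → a = [6, 5, 4, 96]
`print(a)` → prints [6, 5, 4, 96]
`print(b)` → prints [6, 5, 4]

Answer:
[6, 5, 4, 96]
[6, 5, 4]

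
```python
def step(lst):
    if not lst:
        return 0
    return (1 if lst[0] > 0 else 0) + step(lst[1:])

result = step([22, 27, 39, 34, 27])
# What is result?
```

Count of positive elements in [22, 27, 39, 34, 27] = 5

Answer: 5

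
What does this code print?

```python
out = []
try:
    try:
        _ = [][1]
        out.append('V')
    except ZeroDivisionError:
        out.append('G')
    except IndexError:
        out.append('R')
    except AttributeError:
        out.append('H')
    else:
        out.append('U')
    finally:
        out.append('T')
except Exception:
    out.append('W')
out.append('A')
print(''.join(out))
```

Execution trace: 'R' (inner except IndexError) → 'T' (inner finally) → 'A' (after the try/except). Output: RTA

Answer: RTA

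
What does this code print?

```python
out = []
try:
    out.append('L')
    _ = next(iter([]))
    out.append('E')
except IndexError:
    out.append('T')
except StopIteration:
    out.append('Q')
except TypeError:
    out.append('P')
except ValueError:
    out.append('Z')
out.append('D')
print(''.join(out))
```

Execution trace: 'L' (try body) → 'Q' (except StopIteration) → 'D' (after the try/except). Output: LQD

Answer: LQD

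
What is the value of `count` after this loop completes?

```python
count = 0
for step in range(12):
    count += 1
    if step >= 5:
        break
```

Loop breaks when step reaches 5, count is 6
`count` takes the values: 0 → 1 → 2 → 3 → 4 → 5 → 6

Answer: 6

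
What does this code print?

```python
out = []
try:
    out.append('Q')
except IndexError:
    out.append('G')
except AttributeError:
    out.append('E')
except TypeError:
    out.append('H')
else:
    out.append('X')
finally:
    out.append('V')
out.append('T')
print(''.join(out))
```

Execution trace: 'Q' (try body, no exception) → 'X' (else) → 'V' (finally) → 'T' (after the try/except). Output: QXVT

Answer: QXVT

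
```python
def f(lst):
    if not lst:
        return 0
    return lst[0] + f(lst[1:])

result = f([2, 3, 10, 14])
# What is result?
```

2 + 3 + 10 + 14 + 0 = 29

Answer: 29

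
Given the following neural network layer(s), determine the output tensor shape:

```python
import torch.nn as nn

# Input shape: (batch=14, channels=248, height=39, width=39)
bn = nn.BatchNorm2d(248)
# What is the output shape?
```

Input: (14, 248, 39, 39) -> Output: (14, 248, 39, 39)

Answer: (14, 248, 39, 39)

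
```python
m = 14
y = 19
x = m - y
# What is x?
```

Trace:
`m = 14` → m = 14
`y = 19` → y = 19
`x = m - y` → x = -5
So x = -5

Answer: -5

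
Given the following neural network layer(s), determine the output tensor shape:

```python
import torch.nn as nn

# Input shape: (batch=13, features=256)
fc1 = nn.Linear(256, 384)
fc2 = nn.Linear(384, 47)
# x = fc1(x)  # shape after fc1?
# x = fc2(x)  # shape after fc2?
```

Input: (13, 256) -> after fc1: (13, 384) -> Output: (13, 47)

Answer: (13, 47)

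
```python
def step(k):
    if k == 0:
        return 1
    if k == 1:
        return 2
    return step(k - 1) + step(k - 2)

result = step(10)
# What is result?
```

Build up from base cases: step(0)=1, step(1)=2, step(2)=3, step(3)=5, step(4)=8, step(5)=13, step(6)=21, ..., step(10)=144

Answer: 144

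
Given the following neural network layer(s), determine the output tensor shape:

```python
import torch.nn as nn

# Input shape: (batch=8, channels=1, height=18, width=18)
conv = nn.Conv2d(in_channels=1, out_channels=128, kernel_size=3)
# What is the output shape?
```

Input: (8, 1, 18, 18) -> Output: (8, 128, 16, 16)

Answer: (8, 128, 16, 16)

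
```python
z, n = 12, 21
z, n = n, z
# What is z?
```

Trace:
`z, n = 12, 21` → z = 12; n = 21
`z, n = n, z` → z = 21; n = 12
So z = 21

Answer: 21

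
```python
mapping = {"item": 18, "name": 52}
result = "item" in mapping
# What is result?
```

Trace:
`mapping = {"item": 18, "name": 52}` → mapping = {'item': 18, 'name': 52}
`result = "item" in mapping` → result = True
So result = True

Answer: True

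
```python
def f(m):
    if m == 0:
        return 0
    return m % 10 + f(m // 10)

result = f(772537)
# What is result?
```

Sum of digits of 772537: 7 + 3 + 5 + 2 + 7 + 7 = 31

Answer: 31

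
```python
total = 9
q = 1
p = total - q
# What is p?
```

Trace:
`total = 9` → total = 9
`q = 1` → q = 1
`p = total - q` → p = 8
So p = 8

Answer: 8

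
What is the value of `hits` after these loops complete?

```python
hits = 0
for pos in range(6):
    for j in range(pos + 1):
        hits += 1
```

Triangle: 1 + 2 + ... + 6
`hits` takes the values: 0 → 1 → 2 → 3 → 4 → 5 → 6 → 7 → 8 → 9 → 10 → 11 → 12 → 13 → 14 → 15 → 16 → 17 → 18 → 19 → 20 → 21

Answer: 21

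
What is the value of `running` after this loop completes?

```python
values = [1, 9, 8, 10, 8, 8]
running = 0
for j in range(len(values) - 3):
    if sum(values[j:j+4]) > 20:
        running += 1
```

Count windows with sum > 20
`running` takes the values: 0 → 1 → 2 → 3

Answer: 3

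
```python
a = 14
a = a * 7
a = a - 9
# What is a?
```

Trace:
`a = 14` → a = 14
`a = a * 7` → a = 98
`a = a - 9` → a = 89
So a = 89

Answer: 89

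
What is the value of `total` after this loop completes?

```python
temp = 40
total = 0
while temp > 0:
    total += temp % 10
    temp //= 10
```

Sum digits of 40
`total` takes the values: 0 → 4

Answer: 4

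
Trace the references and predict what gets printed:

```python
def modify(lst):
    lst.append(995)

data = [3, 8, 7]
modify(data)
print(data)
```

Key concept: function modifies passed list.
Step by step:
`data = [3, 8, 7]` → data = [3, 8, 7]
`modify(data)` → data = [3, 8, 7, 995]
`print(data)` → prints [3, 8, 7, 995]

Answer: [3, 8, 7, 995]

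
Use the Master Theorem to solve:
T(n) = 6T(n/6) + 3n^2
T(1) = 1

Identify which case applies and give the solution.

a=6, b=6, f(n)=3n^2. log_6(6) = 1. Since c=2 > 1 and the regularity condition holds (6(n/6)^2 = (6/6^2)n^2 with 6/6^2 < 1), Case 3 applies: T(n) = Θ(f(n)) = O(n^2).

Answer: O(n^2) - Case 3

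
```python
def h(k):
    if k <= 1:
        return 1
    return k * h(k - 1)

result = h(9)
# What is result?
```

h(9) = 9 * 8 * 7 * 6 * 5 * 4 * 3 * 2 * 1 = 362880

Answer: 362880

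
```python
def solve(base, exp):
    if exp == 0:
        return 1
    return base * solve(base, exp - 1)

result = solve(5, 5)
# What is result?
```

solve(5, 5) = 5 * 5 * 5 * 5 * 5 = 3125

Answer: 3125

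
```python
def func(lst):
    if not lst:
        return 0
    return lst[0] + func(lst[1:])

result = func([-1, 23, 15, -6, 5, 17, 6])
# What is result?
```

(-1) + 23 + 15 + (-6) + 5 + 17 + 6 + 0 = 59

Answer: 59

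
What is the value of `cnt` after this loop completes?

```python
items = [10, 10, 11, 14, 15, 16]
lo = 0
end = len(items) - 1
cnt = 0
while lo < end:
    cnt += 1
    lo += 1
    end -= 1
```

Iterations until pointers meet (list length 6)
`cnt` takes the values: 0 → 1 → 2 → 3

Answer: 3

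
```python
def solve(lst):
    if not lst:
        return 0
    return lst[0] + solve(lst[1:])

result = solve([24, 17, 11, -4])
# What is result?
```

24 + 17 + 11 + (-4) + 0 = 48

Answer: 48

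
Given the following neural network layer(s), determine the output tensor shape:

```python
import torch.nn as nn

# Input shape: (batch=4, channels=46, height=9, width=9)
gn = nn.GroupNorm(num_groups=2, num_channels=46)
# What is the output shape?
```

Input: (4, 46, 9, 9) -> Output: (4, 46, 9, 9)

Answer: (4, 46, 9, 9)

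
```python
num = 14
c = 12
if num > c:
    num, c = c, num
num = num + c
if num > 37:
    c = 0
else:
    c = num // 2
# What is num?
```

Trace:
`num = 14` → num = 14
`c = 12` → c = 12
`if num > c: ...` → num > c is True → num = 12; c = 14
`num = num + c` → num = 26
`if num > 37: ...` → num > 37 is False, take else branch → c = 13
So num = 26

Answer: 26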